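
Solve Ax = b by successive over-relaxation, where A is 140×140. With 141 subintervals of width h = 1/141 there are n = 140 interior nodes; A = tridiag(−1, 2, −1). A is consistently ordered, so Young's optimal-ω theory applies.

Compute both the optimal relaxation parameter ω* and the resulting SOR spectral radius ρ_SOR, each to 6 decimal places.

½·tridiag(1,0,1) at n=140: λ_k = cos(kπ/141); max |λ| at k=1 ⇒ ρ_J = cos(π/141) ≈ 0.999752.
√(1 − cos²(π/141)) = sin(π/141) ≈ 0.0222790.
Young: ω* = 2/(1+√(1−ρ_J²)) = 2/(1+0.0222790) = 2/1.0222790 = 1.956413.
and ρ(B_{ω*}) = 1.956413 − 1 = 0.956413.

ω* = 1.956413, ρ_SOR = 0.956413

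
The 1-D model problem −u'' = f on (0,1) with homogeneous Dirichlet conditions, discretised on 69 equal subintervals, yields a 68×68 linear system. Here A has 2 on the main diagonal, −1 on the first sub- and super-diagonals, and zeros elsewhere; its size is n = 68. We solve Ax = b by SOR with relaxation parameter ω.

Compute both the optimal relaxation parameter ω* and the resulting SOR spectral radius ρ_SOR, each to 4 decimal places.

ω* = 1.9129, ρ_SOR = 0.9129

B_J for the 68×68 system has eigenvalues cos(kπ/69); ρ_J = cos(π/69) = 0.9990.
√(1 − cos²(π/69)) = sin(π/69) ≈ 0.04551.
So ω* = 2/1.04551 = 1.9129 (Young).
[ρ_SOR] ω* − 1 = 0.9129.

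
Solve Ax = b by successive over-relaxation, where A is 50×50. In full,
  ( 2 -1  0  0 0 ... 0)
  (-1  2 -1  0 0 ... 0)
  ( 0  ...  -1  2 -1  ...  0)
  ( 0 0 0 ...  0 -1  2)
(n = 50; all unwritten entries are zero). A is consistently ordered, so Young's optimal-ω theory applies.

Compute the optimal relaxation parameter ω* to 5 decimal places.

ω* = 1.88402

B_J for the 50×50 system has eigenvalues cos(kπ/51); ρ_J = cos(π/51) = 0.99810.
1 − cos²(π/51) = sin²(π/51) ⇒ √(1−ρ_J²) = sin(π/51) = 0.061561.
ω* = 2/(1 + 0.061561) = 2/1.061561 = 1.88402.
ρ(B_{ω*}) = ω*−1 = 0.88402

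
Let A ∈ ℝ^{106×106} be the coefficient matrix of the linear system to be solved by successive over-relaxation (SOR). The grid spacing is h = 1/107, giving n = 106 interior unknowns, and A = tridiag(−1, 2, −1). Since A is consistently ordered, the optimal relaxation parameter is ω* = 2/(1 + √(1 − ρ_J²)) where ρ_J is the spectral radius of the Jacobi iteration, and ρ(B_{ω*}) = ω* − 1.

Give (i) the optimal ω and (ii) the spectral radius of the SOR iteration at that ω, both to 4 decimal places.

ω* = 1.9430, ρ_SOR = 0.9430

spectrum of D⁻¹(L+U) = {cos(kπ/107) : 1≤k≤106}; ρ_J = cos(π/107) = 0.9996.
√(1 − cos²(π/107)) = sin(π/107) ≈ 0.02936.
ω* = 2/(1+0.02936) = 1.9430
ρ_SOR = ω* − 1 ≈ 0.9430.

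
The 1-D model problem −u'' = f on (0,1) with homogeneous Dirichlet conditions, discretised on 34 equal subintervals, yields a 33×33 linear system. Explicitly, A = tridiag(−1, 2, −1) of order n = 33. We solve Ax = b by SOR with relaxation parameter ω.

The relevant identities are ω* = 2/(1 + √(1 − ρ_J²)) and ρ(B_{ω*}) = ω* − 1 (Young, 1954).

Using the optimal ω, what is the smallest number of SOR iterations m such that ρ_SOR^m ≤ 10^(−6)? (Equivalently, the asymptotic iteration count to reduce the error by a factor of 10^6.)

ρ_J = max_k |cos(kπ/34)| = cos(π/34) = 0.9957342
1 − cos²(π/34) = sin²(π/34) ⇒ √(1−ρ_J²) = sin(π/34) = 0.0922684.
[ω*] 2 ÷ (1 + 0.0922684) = 2 ÷ 1.0922684 = 1.8310518.
At ω = 1.8310518 every |λ(B_ω)| = ω−1, so ρ_SOR = 0.8310518.
m ≥ 6·ln10 / (−ln 0.8310518) = 74.653; smallest integer m = 75.

m = 75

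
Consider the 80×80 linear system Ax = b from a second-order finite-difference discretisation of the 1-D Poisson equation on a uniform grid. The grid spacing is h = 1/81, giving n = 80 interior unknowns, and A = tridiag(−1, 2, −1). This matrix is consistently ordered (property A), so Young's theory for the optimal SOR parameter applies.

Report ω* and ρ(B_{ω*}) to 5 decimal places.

ρ_J = max_k |cos(kπ/81)| = cos(π/81) = 0.99925
root = sin(π/81) = 0.038775  (since 1−cos² = sin²).
ω* = 2 / (1 + 0.038775) = 2 / 1.038775 ≈ 1.92534.
At ω = 1.92534 every |λ(B_ω)| = ω−1, so ρ_SOR = 0.92534.

ω* = 1.92534, ρ_SOR = 0.92534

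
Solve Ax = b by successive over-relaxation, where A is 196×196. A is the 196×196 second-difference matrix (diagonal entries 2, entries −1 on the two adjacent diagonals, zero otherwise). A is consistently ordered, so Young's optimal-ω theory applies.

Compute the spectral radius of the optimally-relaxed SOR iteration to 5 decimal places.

[ρ_J] n=196: ρ(B_J) = cos(π/(n+1)) = cos(π/197) = 0.99987.
root = sin(π/197) = 0.015946  (since 1−cos² = sin²).
Young: ω* = 2/(1+√(1−ρ_J²)) = 2/(1+0.015946) = 2/1.015946 = 1.96861.
ρ(B_{ω*}) = ω*−1 = 0.96861

ρ_SOR = 0.96861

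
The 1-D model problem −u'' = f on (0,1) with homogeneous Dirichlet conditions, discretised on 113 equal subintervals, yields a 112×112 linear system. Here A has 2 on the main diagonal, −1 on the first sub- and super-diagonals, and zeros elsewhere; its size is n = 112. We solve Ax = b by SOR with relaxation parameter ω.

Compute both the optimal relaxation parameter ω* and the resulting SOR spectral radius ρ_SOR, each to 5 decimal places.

ω* = 1.94591, ρ_SOR = 0.94591

n=112: λ(B_J) = 1 − λ(A)/2 = cos(kπ/113); k=1 gives ρ_J = 0.99961.
1 − cos²(π/113) = sin²(π/113) ⇒ √(1−ρ_J²) = sin(π/113) = 0.027798.
ω* = 2/(1+0.027798) = 1.94591
and ρ(B_{ω*}) = 1.94591 − 1 = 0.94591.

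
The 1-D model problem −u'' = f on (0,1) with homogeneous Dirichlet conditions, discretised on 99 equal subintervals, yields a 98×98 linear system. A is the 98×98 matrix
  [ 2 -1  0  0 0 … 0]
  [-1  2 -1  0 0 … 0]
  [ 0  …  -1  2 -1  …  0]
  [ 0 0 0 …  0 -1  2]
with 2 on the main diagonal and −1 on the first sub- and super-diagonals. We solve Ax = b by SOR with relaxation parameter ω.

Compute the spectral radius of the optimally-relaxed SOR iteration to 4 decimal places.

ρ_SOR = 0.9385

spectrum of D⁻¹(L+U) = {cos(kπ/99) : 1≤k≤98}; ρ_J = cos(π/99) = 0.9995.
root = sin(π/99) = 0.03173  (since 1−cos² = sin²).
So ω* = 2/1.03173 = 1.9385 (Young).
[ρ_SOR] ω* − 1 = 0.9385.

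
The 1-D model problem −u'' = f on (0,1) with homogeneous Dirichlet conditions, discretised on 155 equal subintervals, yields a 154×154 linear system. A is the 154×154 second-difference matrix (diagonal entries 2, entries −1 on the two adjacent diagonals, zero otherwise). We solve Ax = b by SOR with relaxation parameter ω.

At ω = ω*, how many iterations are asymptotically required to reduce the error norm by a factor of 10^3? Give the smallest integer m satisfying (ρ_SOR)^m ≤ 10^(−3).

m = 171

spectrum of D⁻¹(L+U) = {cos(kπ/155) : 1≤k≤154}; ρ_J = cos(π/155) = 0.9997946.
√(1 − cos²(π/155)) = sin(π/155) ≈ 0.0202670.
[ω*] 2 ÷ (1 + 0.0202670) = 2 ÷ 1.0202670 = 1.9602712.
At ω = 1.9602712 every |λ(B_ω)| = ω−1, so ρ_SOR = 0.9602712.
Need (0.9602712)^m ≤ 10^(−3): m ≥ 3·ln10/|ln 0.9602712| = 6.90776/0.0405395 = 170.396 ⇒ m = 171.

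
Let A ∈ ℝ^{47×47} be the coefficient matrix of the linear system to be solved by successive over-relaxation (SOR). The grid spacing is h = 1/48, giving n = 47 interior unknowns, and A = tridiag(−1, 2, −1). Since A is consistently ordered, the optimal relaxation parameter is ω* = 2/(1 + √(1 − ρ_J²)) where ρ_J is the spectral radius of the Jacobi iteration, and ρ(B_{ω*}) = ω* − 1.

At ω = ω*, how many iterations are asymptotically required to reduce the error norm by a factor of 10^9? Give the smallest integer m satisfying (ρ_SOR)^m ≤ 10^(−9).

With n=47, ρ(Jacobi) = cos(π/48) = 0.9978589.
√(1−ρ_J²) = |sin(π/48)| = 0.0654031
[ω*] 2 ÷ (1 + 0.0654031) = 2 ÷ 1.0654031 = 1.8772237.
ρ_SOR = ω* − 1 = 1.8772237 − 1 = 0.8772237.
Need (0.8772237)^m ≤ 10^(−9): m ≥ 9·ln10/|ln 0.8772237| = 20.7233/0.130993 = 158.202 ⇒ m = 159.

m = 159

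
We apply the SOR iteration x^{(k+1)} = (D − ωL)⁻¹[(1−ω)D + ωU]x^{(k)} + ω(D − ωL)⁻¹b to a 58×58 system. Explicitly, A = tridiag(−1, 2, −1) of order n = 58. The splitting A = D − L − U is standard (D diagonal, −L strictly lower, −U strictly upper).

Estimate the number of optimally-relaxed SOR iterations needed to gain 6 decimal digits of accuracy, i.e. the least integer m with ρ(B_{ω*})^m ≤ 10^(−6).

m = 130

½·tridiag(1,0,1) at n=58: λ_k = cos(kπ/59); max |λ| at k=1 ⇒ ρ_J = cos(π/59) ≈ 0.9985827.
√(1−ρ_J²) simplifies to sin(π/59) = 0.0532222.
[ω*] 2 ÷ (1 + 0.0532222) = 2 ÷ 1.0532222 = 1.8989345.
ρ_SOR = ω* − 1 ≈ 0.8989345.
(0.8989345)^m ≤ 10^{−6}  ⇒  m·ln(0.8989345) ≤ −6·ln10  ⇒  m ≥ 129.668  ⇒  m = 130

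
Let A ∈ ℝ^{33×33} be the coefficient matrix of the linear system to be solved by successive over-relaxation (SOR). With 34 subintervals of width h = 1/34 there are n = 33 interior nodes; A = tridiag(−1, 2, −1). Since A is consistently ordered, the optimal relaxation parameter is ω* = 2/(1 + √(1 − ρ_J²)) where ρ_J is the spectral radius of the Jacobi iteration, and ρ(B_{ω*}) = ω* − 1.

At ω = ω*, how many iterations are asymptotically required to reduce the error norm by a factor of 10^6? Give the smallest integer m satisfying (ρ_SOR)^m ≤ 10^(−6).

ρ_J = max_k |cos(kπ/34)| = cos(π/34) = 0.9957342
√(1 − cos²(π/34)) = sin(π/34) ≈ 0.0922684.
Then 2/(1+√(1−ρ_J²)) = 2/(1+0.0922684); ω* = 2/1.0922684 = 1.8310518.
ρ_SOR = ω* − 1 = 1.8310518 − 1 = 0.8310518.
m ≥ 6·ln10 / (−ln 0.8310518) = 74.653; smallest integer m = 75.

m = 75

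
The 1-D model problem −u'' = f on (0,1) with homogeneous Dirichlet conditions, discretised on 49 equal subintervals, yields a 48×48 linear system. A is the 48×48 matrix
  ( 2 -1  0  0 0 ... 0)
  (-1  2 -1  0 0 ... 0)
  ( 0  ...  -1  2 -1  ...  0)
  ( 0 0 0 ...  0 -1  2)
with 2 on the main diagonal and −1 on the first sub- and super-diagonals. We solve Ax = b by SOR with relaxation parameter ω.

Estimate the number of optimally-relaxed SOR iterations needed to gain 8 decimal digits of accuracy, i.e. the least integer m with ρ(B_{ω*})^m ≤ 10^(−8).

m = 144

ρ_J = max_k |cos(kπ/49)| = cos(π/49) = 0.9979454
√(1−ρ_J²) simplifies to sin(π/49) = 0.0640702.
ω* = 2 / (1 + 0.0640702) = 2 / 1.0640702 ≈ 1.8795752.
ρ_SOR = ω* − 1 ≈ 0.8795752.
m ≥ 8·ln10 / (−ln 0.8795752) = 143.557; smallest integer m = 144.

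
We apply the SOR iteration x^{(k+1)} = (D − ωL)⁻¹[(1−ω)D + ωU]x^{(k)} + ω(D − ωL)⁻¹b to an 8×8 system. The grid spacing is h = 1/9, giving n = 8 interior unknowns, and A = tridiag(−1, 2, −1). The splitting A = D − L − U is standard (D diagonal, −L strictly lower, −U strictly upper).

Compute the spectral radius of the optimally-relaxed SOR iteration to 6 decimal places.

ρ_SOR = 0.490291

½·tridiag(1,0,1) at n=8: λ_k = cos(kπ/9); max |λ| at k=1 ⇒ ρ_J = cos(π/9) ≈ 0.939693.
√(1 − cos²(π/9)) = sin(π/9) ≈ 0.3420201.
ω* = 2/(1+0.3420201) = 1.490291
ρ_SOR = ω* − 1 = 1.490291 − 1 = 0.490291.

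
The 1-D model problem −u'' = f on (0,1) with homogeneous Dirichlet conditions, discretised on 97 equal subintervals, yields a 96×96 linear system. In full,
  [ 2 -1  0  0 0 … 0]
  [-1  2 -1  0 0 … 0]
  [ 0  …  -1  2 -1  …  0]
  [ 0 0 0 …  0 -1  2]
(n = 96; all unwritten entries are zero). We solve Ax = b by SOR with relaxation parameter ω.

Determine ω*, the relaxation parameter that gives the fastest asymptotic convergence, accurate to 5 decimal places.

spectrum of D⁻¹(L+U) = {cos(kπ/97) : 1≤k≤96}; ρ_J = cos(π/97) = 0.99948.
root = sin(π/97) = 0.032382  (since 1−cos² = sin²).
[ω*] 2 ÷ (1 + 0.032382) = 2 ÷ 1.032382 = 1.93727.
Hence ρ(B_{ω*}) = 1.93727 − 1 = 0.93727.

ω* = 1.93727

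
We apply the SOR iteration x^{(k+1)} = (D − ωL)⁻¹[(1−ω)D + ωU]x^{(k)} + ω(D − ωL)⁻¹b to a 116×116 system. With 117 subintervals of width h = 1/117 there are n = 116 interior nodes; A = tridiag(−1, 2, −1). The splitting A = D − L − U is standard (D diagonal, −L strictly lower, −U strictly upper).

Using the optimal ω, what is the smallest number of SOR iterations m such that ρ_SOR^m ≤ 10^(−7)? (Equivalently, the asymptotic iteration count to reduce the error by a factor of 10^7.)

½·tridiag(1,0,1) at n=116: λ_k = cos(kπ/117); max |λ| at k=1 ⇒ ρ_J = cos(π/117) ≈ 0.9996395.
root = sin(π/117) = 0.0268480  (since 1−cos² = sin²).
ω* = 2/(1+0.0268480) = 1.9477079
At ω = 1.9477079 every |λ(B_ω)| = ω−1, so ρ_SOR = 0.9477079.
For 7 digits: m = 7·ln10 / (−ln 0.9477079) = 16.1181/0.0537089 = 300.101; round up → m = 301.

m = 301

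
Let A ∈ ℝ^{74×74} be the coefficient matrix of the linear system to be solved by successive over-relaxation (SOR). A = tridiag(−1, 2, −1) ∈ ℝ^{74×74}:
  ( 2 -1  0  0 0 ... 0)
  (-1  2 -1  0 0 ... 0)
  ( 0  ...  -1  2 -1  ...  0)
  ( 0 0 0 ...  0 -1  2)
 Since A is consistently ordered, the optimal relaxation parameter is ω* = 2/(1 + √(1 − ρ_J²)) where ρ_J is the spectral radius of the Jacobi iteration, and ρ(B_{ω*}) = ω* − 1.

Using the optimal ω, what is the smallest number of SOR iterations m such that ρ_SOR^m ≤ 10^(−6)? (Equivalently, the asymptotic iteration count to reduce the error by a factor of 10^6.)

With n=74, ρ(Jacobi) = cos(π/75) = 0.9991228.
√(1−ρ_J²) = |sin(π/75)| = 0.0418757
ω* = 2/(1 + 0.0418757) = 2/1.0418757 = 1.9196148.
[ρ_SOR] ω* − 1 = 0.9196148.
(0.9196148)^m ≤ 10^{−6}  ⇒  m·ln(0.9196148) ≤ −6·ln10  ⇒  m ≥ 164.862  ⇒  m = 165

m = 165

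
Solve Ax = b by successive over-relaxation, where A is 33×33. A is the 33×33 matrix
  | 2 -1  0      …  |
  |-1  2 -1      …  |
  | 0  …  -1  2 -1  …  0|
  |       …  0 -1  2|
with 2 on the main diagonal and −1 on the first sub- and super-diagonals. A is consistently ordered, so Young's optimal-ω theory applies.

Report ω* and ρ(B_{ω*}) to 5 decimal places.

B_J for the 33×33 system has eigenvalues cos(kπ/34); ρ_J = cos(π/34) = 0.99573.
1 − cos²(π/34) = sin²(π/34) ⇒ √(1−ρ_J²) = sin(π/34) = 0.092268.
ω* = 2/(1 + 0.092268) = 2/1.092268 = 1.83105.
ρ_SOR = ω* − 1 = 1.83105 − 1 = 0.83105.

ω* = 1.83105, ρ_SOR = 0.83105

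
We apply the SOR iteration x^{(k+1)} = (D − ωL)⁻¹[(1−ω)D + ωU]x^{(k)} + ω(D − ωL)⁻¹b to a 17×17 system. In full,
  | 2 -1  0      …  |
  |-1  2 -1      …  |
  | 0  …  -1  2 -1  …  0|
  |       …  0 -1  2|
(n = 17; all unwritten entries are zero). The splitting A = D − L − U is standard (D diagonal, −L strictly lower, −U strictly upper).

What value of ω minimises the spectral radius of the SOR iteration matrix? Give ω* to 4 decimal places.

ω* = 1.7041

n=17: λ(B_J) = 1 − λ(A)/2 = cos(kπ/18); k=1 gives ρ_J = 0.9848.
√(1−ρ_J²) = |sin(π/18)| = 0.17365
Young: ω* = 2/(1+√(1−ρ_J²)) = 2/(1+0.17365) = 2/1.17365 = 1.7041.
ρ_SOR = ω* − 1 ≈ 0.7041.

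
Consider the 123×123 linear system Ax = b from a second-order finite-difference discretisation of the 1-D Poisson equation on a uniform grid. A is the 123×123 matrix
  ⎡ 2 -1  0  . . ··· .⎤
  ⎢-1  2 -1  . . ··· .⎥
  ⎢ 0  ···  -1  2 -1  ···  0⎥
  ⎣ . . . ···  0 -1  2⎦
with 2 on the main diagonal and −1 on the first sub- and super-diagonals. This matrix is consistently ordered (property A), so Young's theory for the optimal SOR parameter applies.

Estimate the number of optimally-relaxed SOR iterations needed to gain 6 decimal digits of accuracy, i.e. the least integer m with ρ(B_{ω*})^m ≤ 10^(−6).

m = 273

spectrum of D⁻¹(L+U) = {cos(kπ/124) : 1≤k≤123}; ρ_J = cos(π/124) = 0.9996791.
√(1−ρ_J²) = |sin(π/124)| = 0.0253327
Young: ω* = 2/(1+√(1−ρ_J²)) = 2/(1+0.0253327) = 2/1.0253327 = 1.9505864.
Hence ρ(B_{ω*}) = 1.9505864 − 1 = 0.9505864.
Need (0.9505864)^m ≤ 10^(−6): m ≥ 6·ln10/|ln 0.9505864| = 13.8155/0.0506762 = 272.623 ⇒ m = 273.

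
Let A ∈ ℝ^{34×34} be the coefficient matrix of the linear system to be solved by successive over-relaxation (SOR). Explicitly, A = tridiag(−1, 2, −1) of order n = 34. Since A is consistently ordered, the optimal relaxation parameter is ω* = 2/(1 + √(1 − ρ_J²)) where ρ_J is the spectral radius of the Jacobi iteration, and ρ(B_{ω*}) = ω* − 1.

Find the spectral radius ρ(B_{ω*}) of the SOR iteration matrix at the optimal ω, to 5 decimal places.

ρ_SOR = 0.83547

With n=34, ρ(Jacobi) = cos(π/35) = 0.99597.
√(1 − cos²(π/35)) = sin(π/35) ≈ 0.089639.
ω* = 2/(1+0.089639) = 1.83547
and ρ(B_{ω*}) = 1.83547 − 1 = 0.83547.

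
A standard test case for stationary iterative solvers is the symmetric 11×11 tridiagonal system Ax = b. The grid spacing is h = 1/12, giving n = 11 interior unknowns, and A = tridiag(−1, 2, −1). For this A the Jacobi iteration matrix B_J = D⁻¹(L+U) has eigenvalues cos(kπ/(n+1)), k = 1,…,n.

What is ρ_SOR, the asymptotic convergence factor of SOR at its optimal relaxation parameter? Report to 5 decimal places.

B_J for the 11×11 system has eigenvalues cos(kπ/12); ρ_J = cos(π/12) = 0.96593.
√(1−ρ_J²) = |sin(π/12)| = 0.258819
ω* = 2/(1+0.258819) = 1.58879
ρ(B_{ω*}) = ω*−1 = 0.58879

ρ_SOR = 0.58879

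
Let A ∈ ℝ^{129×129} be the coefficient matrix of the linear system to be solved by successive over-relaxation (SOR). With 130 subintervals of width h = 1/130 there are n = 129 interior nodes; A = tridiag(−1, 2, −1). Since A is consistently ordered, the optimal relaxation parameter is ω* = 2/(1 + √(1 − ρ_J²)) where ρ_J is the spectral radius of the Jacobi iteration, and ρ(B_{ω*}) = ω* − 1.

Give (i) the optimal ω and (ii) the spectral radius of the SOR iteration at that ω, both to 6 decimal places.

ρ_J = max_k |cos(kπ/130)| = cos(π/130) = 0.999708
√(1−ρ_J²) simplifies to sin(π/130) = 0.0241637.
ω* = 2/(1+0.0241637) = 1.952813
ρ_SOR = ω* − 1 ≈ 0.952813.

ω* = 1.952813, ρ_SOR = 0.952813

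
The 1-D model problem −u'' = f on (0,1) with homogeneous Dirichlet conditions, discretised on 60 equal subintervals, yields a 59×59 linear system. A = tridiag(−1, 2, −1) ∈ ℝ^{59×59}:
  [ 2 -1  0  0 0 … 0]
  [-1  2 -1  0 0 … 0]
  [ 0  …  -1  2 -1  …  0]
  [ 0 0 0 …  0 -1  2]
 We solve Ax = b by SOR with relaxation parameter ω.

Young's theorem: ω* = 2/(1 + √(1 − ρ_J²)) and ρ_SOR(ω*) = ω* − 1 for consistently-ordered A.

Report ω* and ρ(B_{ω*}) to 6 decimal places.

spectrum of D⁻¹(L+U) = {cos(kπ/60) : 1≤k≤59}; ρ_J = cos(π/60) = 0.998630.
√(1 − cos²(π/60)) = sin(π/60) ≈ 0.0523360.
ω* = 2/(1 + 0.0523360) = 2/1.0523360 = 1.900534.
and ρ(B_{ω*}) = 1.900534 − 1 = 0.900534.

ω* = 1.900534, ρ_SOR = 0.900534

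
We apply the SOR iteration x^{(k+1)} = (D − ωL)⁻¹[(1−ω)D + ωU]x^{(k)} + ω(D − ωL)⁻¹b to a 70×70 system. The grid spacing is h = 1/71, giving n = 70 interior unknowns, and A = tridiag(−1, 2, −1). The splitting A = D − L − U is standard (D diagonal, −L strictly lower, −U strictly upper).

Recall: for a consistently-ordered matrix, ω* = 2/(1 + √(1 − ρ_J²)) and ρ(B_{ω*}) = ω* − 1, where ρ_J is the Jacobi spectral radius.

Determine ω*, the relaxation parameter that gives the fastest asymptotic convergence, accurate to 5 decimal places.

ω* = 1.91528

With n=70, ρ(Jacobi) = cos(π/71) = 0.99902.
1 − cos²(π/71) = sin²(π/71) ⇒ √(1−ρ_J²) = sin(π/71) = 0.044233.
Young: ω* = 2/(1+√(1−ρ_J²)) = 2/(1+0.044233) = 2/1.044233 = 1.91528.
At ω = 1.91528 every |λ(B_ω)| = ω−1, so ρ_SOR = 0.91528.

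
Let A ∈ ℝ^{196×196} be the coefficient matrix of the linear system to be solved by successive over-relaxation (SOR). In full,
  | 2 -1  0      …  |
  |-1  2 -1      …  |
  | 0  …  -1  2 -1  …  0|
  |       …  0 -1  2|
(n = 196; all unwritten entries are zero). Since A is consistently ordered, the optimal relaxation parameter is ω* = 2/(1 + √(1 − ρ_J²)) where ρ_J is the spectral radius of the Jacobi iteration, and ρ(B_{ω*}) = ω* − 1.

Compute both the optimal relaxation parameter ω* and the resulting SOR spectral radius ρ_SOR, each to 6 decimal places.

ω* = 1.968608, ρ_SOR = 0.968608

ρ_J = max_k |cos(kπ/197)| = cos(π/197) = 0.999873
√(1 − cos²(π/197)) = sin(π/197) ≈ 0.0159465.
ω* = 2/(1+0.0159465) = 1.968608
ρ_SOR = ω* − 1 ≈ 0.968608.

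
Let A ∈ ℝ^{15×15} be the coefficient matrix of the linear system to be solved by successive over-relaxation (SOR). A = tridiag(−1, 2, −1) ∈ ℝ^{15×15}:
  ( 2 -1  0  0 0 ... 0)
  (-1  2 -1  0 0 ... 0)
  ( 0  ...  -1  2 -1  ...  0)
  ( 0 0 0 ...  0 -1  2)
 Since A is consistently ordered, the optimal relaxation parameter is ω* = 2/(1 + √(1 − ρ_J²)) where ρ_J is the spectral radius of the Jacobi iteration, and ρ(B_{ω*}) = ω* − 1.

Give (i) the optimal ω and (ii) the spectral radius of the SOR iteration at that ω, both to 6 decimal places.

ω* = 1.673514, ρ_SOR = 0.673514

n=15: λ(B_J) = 1 − λ(A)/2 = cos(kπ/16); k=1 gives ρ_J = 0.980785.
1 − cos²(π/16) = sin²(π/16) ⇒ √(1−ρ_J²) = sin(π/16) = 0.1950903.
ω* = 2/(1+0.1950903) = 1.673514
ρ_SOR = ω* − 1 = 1.673514 − 1 = 0.673514.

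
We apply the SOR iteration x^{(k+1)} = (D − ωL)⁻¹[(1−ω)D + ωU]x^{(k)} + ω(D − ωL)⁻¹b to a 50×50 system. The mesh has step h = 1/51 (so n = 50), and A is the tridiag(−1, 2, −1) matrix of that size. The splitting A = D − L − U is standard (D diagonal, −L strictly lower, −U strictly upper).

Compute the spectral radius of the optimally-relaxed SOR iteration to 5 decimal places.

½·tridiag(1,0,1) at n=50: λ_k = cos(kπ/51); max |λ| at k=1 ⇒ ρ_J = cos(π/51) ≈ 0.99810.
root = sin(π/51) = 0.061561  (since 1−cos² = sin²).
ω* = 2/(1 + 0.061561) = 2/1.061561 = 1.88402.
and ρ(B_{ω*}) = 1.88402 − 1 = 0.88402.

ρ_SOR = 0.88402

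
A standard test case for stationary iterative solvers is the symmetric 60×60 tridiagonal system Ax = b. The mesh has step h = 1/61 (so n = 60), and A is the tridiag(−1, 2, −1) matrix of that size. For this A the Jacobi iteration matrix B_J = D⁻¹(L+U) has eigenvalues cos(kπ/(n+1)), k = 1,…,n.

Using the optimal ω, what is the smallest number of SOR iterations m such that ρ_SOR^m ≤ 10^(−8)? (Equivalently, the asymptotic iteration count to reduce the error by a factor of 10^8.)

ρ_J = max_k |cos(kπ/61)| = cos(π/61) = 0.9986741
√(1−ρ_J²) = |sin(π/61)| = 0.0514788
[ω*] 2 ÷ (1 + 0.0514788) = 2 ÷ 1.0514788 = 1.9020830.
Hence ρ(B_{ω*}) = 1.9020830 − 1 = 0.9020830.
Need (0.9020830)^m ≤ 10^(−8): m ≥ 8·ln10/|ln 0.9020830| = 18.4207/0.103049 = 178.757 ⇒ m = 179.

m = 179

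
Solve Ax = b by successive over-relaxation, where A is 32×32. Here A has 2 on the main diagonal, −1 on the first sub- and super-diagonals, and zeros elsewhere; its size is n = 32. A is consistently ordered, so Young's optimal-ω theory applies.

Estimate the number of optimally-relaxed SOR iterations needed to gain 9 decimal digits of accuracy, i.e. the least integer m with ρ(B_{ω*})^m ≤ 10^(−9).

m = 109

n=32: λ(B_J) = 1 − λ(A)/2 = cos(kπ/33); k=1 gives ρ_J = 0.9954719.
√(1−ρ_J²) simplifies to sin(π/33) = 0.0950560.
[ω*] 2 ÷ (1 + 0.0950560) = 2 ÷ 1.0950560 = 1.8263906.
ρ_SOR = ω* − 1 = 1.8263906 − 1 = 0.8263906.
ρ_SOR^m ≤ 10^(−9) ⇔ m ≥ 9·ln10/(−ln 0.8263906) = 20.7233/0.190688 = 108.676; m = ⌈108.676⌉ = 109.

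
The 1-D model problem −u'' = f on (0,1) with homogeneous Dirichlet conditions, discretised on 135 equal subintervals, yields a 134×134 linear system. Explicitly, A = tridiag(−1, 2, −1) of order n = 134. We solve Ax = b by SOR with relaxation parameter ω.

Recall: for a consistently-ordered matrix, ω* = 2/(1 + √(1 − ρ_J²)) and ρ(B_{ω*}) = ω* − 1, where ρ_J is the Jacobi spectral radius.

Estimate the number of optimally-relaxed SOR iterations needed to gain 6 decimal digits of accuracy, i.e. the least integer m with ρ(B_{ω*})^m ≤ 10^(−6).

n=134: λ(B_J) = 1 − λ(A)/2 = cos(kπ/135); k=1 gives ρ_J = 0.9997292.
√(1−ρ_J²) simplifies to sin(π/135) = 0.0232690.
So ω* = 2/1.0232690 = 1.9545203 (Young).
ρ(B_{ω*}) = ω*−1 = 0.9545203
(0.9545203)^m ≤ 10^{−6}  ⇒  m·ln(0.9545203) ≤ −6·ln10  ⇒  m ≥ 296.811  ⇒  m = 297

m = 297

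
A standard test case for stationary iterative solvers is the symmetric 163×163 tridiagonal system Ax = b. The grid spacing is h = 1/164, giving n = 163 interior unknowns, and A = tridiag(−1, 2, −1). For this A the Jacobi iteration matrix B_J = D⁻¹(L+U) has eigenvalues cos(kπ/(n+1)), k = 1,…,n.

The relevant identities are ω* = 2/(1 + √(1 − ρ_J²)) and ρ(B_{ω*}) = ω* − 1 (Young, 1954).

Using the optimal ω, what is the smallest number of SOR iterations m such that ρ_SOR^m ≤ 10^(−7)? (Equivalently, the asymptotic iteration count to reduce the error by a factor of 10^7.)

m = 421

[ρ_J] n=163: ρ(B_J) = cos(π/(n+1)) = cos(π/164) = 0.9998165.
√(1 − cos²(π/164)) = sin(π/164) ≈ 0.0191549.
Young: ω* = 2/(1+√(1−ρ_J²)) = 2/(1+0.0191549) = 2/1.0191549 = 1.9624102.
[ρ_SOR] ω* − 1 = 0.9624102.
ρ_SOR^m ≤ 10^(−7) ⇔ m ≥ 7·ln10/(−ln 0.9624102) = 16.1181/0.0383145 = 420.679; m = ⌈420.679⌉ = 421.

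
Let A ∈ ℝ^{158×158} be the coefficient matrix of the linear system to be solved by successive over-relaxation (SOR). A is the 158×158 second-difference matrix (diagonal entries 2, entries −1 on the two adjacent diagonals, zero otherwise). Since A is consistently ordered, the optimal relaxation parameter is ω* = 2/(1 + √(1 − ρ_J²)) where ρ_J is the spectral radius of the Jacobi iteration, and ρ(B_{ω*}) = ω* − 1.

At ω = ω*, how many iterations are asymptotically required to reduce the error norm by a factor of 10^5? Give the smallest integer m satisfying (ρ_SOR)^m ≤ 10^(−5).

With n=158, ρ(Jacobi) = cos(π/159) = 0.9998048.
√(1−ρ_J²) simplifies to sin(π/159) = 0.0197572.
ω* = 2/(1 + 0.0197572) = 2/1.0197572 = 1.9612512.
Hence ρ(B_{ω*}) = 1.9612512 − 1 = 0.9612512.
m ≥ 5·ln10 / (−ln 0.9612512) = 291.322; smallest integer m = 292.

m = 292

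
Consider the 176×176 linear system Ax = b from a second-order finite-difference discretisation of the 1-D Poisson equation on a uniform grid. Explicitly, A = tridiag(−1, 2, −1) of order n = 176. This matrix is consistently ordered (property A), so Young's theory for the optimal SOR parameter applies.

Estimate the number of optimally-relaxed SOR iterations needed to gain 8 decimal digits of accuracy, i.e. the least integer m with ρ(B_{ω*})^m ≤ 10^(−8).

ρ_J = max_k |cos(kπ/177)| = cos(π/177) = 0.9998425
1 − cos²(π/177) = sin²(π/177) ⇒ √(1−ρ_J²) = sin(π/177) = 0.0177482.
So ω* = 2/1.0177482 = 1.9651226 (Young).
[ρ_SOR] ω* − 1 = 0.9651226.
8·ln10 = 18.4207; −ln(0.9651226) = 0.0355001; m = ⌈18.4207/0.0355001⌉ = ⌈518.891⌉ = 519.

m = 519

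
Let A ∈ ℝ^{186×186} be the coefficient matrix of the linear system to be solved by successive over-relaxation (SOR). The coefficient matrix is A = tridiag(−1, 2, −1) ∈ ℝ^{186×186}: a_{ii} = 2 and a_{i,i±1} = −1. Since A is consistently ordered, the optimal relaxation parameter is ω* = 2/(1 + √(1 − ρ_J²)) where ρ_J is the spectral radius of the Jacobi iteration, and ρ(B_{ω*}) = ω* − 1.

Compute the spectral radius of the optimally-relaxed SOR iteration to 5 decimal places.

ρ_SOR = 0.96696

spectrum of D⁻¹(L+U) = {cos(kπ/187) : 1≤k≤186}; ρ_J = cos(π/187) = 0.99986.
√(1−ρ_J²) simplifies to sin(π/187) = 0.016799.
So ω* = 2/1.016799 = 1.96696 (Young).
ρ(B_{ω*}) = ω*−1 = 0.96696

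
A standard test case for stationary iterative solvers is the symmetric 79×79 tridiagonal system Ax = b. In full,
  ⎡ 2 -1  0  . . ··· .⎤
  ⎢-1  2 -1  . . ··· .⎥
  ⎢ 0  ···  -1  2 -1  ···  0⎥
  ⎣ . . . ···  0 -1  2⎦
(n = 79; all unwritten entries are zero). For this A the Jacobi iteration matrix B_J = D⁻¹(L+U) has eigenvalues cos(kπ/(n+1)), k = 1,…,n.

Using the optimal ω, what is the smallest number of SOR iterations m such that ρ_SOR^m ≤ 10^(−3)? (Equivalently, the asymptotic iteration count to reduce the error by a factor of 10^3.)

n=79: λ(B_J) = 1 − λ(A)/2 = cos(kπ/80); k=1 gives ρ_J = 0.9992290.
1 − cos²(π/80) = sin²(π/80) ⇒ √(1−ρ_J²) = sin(π/80) = 0.0392598.
ω* = 2/(1 + 0.0392598) = 2/1.0392598 = 1.9244466.
ρ_SOR = ω* − 1 ≈ 0.9244466.
m ≥ 3·ln10 / (−ln 0.9244466) = 87.930; smallest integer m = 88.

m = 88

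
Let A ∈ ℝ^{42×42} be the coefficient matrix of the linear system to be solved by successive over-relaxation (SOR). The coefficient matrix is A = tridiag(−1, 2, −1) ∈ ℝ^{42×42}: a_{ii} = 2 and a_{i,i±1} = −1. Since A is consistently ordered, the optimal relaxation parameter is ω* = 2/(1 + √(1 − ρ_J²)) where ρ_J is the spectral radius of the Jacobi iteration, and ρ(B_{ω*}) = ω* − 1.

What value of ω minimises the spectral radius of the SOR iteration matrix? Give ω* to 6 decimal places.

n=42: λ(B_J) = 1 − λ(A)/2 = cos(kπ/43); k=1 gives ρ_J = 0.997332.
root = sin(π/43) = 0.0729953  (since 1−cos² = sin²).
ω* = 2/(1 + 0.0729953) = 2/1.0729953 = 1.863941.
At ω = 1.863941 every |λ(B_ω)| = ω−1, so ρ_SOR = 0.863941.

ω* = 1.863941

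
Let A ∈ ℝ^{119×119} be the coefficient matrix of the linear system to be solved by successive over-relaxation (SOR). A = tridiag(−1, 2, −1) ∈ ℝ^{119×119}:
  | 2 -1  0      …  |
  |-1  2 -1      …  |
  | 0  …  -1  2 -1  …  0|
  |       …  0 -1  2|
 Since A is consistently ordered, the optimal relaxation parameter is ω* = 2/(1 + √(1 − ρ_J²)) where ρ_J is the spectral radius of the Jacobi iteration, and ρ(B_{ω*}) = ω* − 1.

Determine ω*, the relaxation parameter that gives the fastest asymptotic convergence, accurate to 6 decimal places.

ω* = 1.948982

spectrum of D⁻¹(L+U) = {cos(kπ/120) : 1≤k≤119}; ρ_J = cos(π/120) = 0.999657.
√(1−ρ_J²) = |sin(π/120)| = 0.0261769
ω* = 2 / (1 + 0.0261769) = 2 / 1.0261769 ≈ 1.948982.
ρ_SOR = ω* − 1 = 1.948982 − 1 = 0.948982.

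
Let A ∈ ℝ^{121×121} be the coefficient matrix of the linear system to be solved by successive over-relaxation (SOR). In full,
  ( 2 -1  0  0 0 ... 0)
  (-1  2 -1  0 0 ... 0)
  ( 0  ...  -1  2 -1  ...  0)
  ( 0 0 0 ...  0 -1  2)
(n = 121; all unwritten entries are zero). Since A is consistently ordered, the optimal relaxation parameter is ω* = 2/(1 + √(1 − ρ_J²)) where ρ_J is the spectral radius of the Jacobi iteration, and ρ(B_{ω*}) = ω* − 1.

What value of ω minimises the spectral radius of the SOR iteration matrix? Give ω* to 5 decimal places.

ω* = 1.94980

n=121: λ(B_J) = 1 − λ(A)/2 = cos(kπ/122); k=1 gives ρ_J = 0.99967.
√(1−ρ_J²) simplifies to sin(π/122) = 0.025748.
ω* = 2/(1+0.025748) = 1.94980
ρ_SOR = ω* − 1 = 1.94980 − 1 = 0.94980.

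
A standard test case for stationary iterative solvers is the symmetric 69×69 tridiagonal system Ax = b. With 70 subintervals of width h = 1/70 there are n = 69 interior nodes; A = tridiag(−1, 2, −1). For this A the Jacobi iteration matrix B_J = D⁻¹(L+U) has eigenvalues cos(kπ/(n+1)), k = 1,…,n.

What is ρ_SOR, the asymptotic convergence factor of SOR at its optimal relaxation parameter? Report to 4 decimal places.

ρ_SOR = 0.9141

spectrum of D⁻¹(L+U) = {cos(kπ/70) : 1≤k≤69}; ρ_J = cos(π/70) = 0.9990.
√(1−ρ_J²) = |sin(π/70)| = 0.04486
ω* = 2/(1+0.04486) = 1.9141
Hence ρ(B_{ω*}) = 1.9141 − 1 = 0.9141.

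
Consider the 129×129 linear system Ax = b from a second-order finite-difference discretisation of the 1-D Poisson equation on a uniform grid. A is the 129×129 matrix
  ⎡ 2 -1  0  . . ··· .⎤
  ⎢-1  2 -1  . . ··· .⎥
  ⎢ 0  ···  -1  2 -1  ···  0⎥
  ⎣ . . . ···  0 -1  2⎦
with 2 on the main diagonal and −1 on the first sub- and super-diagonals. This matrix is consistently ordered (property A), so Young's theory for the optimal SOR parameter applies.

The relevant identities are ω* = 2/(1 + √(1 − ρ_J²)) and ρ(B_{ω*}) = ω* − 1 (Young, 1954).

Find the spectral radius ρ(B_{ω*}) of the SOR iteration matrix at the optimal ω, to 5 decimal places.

ρ_SOR = 0.95281

[ρ_J] n=129: ρ(B_J) = cos(π/(n+1)) = cos(π/130) = 0.99971.
√(1−ρ_J²) simplifies to sin(π/130) = 0.024164.
Then 2/(1+√(1−ρ_J²)) = 2/(1+0.024164); ω* = 2/1.024164 = 1.95281.
Hence ρ(B_{ω*}) = 1.95281 − 1 = 0.95281.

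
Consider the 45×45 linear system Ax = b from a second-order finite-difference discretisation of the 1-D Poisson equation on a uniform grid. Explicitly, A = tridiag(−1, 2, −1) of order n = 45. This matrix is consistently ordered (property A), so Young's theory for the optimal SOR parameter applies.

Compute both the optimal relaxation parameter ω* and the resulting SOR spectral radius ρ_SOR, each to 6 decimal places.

ω* = 1.872234, ρ_SOR = 0.872234

B_J for the 45×45 system has eigenvalues cos(kπ/46); ρ_J = cos(π/46) = 0.997669.
√(1−ρ_J²) simplifies to sin(π/46) = 0.0682424.
ω* = 2/(1 + 0.0682424) = 2/1.0682424 = 1.872234.
and ρ(B_{ω*}) = 1.872234 − 1 = 0.872234.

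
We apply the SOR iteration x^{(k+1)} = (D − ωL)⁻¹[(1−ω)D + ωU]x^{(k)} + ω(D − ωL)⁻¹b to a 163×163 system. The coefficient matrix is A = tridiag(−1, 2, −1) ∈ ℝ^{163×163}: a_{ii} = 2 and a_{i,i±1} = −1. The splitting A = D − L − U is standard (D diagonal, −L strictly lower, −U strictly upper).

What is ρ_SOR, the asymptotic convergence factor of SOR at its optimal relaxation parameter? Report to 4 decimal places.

n=163: λ(B_J) = 1 − λ(A)/2 = cos(kπ/164); k=1 gives ρ_J = 0.9998.
√(1−ρ_J²) simplifies to sin(π/164) = 0.01915.
[ω*] 2 ÷ (1 + 0.01915) = 2 ÷ 1.01915 = 1.9624.
[ρ_SOR] ω* − 1 = 0.9624.

ρ_SOR = 0.9624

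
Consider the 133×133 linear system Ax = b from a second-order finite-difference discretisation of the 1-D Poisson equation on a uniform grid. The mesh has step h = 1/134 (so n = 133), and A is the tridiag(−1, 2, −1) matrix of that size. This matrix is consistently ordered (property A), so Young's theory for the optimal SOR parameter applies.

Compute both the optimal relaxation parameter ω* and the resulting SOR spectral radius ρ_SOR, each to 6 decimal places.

ω* = 1.954189, ρ_SOR = 0.954189

[ρ_J] n=133: ρ(B_J) = cos(π/(n+1)) = cos(π/134) = 0.999725.
root = sin(π/134) = 0.0234426  (since 1−cos² = sin²).
ω* = 2/(1+0.0234426) = 1.954189
ρ_SOR = ω* − 1 ≈ 0.954189.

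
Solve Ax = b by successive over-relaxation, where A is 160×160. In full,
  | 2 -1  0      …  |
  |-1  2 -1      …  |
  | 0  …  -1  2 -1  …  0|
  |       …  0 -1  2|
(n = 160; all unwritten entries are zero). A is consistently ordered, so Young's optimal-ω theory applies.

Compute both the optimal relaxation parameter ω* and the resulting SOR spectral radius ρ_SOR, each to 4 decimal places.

n=160: λ(B_J) = 1 − λ(A)/2 = cos(kπ/161); k=1 gives ρ_J = 0.9998.
√(1 − cos²(π/161)) = sin(π/161) ≈ 0.01951.
Then 2/(1+√(1−ρ_J²)) = 2/(1+0.01951); ω* = 2/1.01951 = 1.9617.
[ρ_SOR] ω* − 1 = 0.9617.

ω* = 1.9617, ρ_SOR = 0.9617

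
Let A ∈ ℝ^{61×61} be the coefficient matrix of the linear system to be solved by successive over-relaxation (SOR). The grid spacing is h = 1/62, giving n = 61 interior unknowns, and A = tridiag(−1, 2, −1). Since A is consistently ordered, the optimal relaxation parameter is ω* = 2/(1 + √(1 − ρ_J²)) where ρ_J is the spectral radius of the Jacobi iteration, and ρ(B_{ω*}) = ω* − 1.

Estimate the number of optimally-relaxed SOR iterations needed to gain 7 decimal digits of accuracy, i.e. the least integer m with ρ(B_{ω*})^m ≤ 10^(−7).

ρ_J = max_k |cos(kπ/62)| = cos(π/62) = 0.9987165
√(1−ρ_J²) simplifies to sin(π/62) = 0.0506492.
ω* = 2 / (1 + 0.0506492) = 2 / 1.0506492 ≈ 1.9035849.
ρ_SOR = ω* − 1 = 1.9035849 − 1 = 0.9035849.
ρ_SOR^m ≤ 10^(−7) ⇔ m ≥ 7·ln10/(−ln 0.9035849) = 16.1181/0.101385 = 158.979; m = ⌈158.979⌉ = 159.

m = 159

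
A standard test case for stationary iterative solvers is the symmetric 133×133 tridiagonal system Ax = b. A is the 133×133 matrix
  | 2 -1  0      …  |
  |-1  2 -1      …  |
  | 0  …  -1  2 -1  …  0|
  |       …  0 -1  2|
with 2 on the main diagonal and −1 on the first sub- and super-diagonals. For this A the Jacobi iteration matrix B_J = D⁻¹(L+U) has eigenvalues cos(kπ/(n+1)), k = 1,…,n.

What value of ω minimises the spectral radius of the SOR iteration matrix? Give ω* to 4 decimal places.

½·tridiag(1,0,1) at n=133: λ_k = cos(kπ/134); max |λ| at k=1 ⇒ ρ_J = cos(π/134) ≈ 0.9997.
1 − cos²(π/134) = sin²(π/134) ⇒ √(1−ρ_J²) = sin(π/134) = 0.02344.
Young: ω* = 2/(1+√(1−ρ_J²)) = 2/(1+0.02344) = 2/1.02344 = 1.9542.
Hence ρ(B_{ω*}) = 1.9542 − 1 = 0.9542.

ω* = 1.9542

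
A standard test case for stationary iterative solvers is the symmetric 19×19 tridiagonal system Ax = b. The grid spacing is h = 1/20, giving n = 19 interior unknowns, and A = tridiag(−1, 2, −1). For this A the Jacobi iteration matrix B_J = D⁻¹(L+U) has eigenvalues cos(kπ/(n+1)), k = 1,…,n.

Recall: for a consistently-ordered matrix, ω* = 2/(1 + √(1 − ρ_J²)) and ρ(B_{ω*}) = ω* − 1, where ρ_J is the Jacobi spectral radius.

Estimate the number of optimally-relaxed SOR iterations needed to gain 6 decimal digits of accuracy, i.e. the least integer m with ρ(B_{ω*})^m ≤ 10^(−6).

m = 44

½·tridiag(1,0,1) at n=19: λ_k = cos(kπ/20); max |λ| at k=1 ⇒ ρ_J = cos(π/20) ≈ 0.9876883.
root = sin(π/20) = 0.1564345  (since 1−cos² = sin²).
ω* = 2/(1 + 0.1564345) = 2/1.1564345 = 1.7294538.
and ρ(B_{ω*}) = 1.7294538 − 1 = 0.7294538.
6·ln10 = 13.8155; −ln(0.7294538) = 0.315459; m = ⌈13.8155/0.315459⌉ = ⌈43.795⌉ = 44.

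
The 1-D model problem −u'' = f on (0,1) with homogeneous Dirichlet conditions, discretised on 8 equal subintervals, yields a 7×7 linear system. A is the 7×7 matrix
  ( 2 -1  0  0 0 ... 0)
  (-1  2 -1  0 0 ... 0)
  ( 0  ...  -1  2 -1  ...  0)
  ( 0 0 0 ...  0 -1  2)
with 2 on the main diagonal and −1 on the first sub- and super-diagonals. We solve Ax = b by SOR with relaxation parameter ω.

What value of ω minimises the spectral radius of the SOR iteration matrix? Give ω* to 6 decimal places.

ω* = 1.446463

With n=7, ρ(Jacobi) = cos(π/8) = 0.923880.
√(1−ρ_J²) = |sin(π/8)| = 0.3826834
ω* = 2/(1+0.3826834) = 1.446463
At ω = 1.446463 every |λ(B_ω)| = ω−1, so ρ_SOR = 0.446463.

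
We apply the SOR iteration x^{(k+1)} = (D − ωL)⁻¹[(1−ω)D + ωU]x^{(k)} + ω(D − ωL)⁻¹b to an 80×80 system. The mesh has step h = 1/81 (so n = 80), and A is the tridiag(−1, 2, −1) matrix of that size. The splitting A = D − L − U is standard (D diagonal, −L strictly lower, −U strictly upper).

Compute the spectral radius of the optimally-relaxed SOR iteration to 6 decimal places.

ρ_J = max_k |cos(kπ/81)| = cos(π/81) = 0.999248
√(1−ρ_J²) simplifies to sin(π/81) = 0.0387754.
So ω* = 2/1.0387754 = 1.925344 (Young).
and ρ(B_{ω*}) = 1.925344 − 1 = 0.925344.

ρ_SOR = 0.925344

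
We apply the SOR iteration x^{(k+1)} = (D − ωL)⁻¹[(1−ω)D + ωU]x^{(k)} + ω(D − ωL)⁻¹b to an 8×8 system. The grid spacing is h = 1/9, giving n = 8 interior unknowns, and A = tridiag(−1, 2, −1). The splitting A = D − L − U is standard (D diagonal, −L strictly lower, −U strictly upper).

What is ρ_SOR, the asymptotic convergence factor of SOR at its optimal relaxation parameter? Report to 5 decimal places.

ρ_SOR = 0.49029

[ρ_J] n=8: ρ(B_J) = cos(π/(n+1)) = cos(π/9) = 0.93969.
√(1 − cos²(π/9)) = sin(π/9) ≈ 0.342020.
ω* = 2/(1 + 0.342020) = 2/1.342020 = 1.49029.
and ρ(B_{ω*}) = 1.49029 − 1 = 0.49029.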